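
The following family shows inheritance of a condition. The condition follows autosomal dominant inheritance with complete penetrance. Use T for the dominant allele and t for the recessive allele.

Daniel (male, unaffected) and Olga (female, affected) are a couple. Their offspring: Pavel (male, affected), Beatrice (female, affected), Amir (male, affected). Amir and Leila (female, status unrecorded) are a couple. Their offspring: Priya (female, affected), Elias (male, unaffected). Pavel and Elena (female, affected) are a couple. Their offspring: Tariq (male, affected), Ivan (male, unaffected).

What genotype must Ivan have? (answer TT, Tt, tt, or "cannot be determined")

Ivan is unaffected, so Ivan is tt.

tt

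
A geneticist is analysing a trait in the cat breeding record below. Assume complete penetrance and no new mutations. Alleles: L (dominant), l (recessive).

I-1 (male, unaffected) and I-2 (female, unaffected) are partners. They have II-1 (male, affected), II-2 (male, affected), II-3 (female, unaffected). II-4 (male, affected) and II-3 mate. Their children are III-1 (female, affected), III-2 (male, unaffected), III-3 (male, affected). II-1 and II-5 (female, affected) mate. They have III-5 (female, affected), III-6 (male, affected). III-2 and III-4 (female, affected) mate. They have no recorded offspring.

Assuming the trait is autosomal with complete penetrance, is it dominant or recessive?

I-1 and I-2 are both unaffected yet have an affected child II-1. Under dominance, an affected child requires at least one affected parent, so the trait cannot be dominant.

recessive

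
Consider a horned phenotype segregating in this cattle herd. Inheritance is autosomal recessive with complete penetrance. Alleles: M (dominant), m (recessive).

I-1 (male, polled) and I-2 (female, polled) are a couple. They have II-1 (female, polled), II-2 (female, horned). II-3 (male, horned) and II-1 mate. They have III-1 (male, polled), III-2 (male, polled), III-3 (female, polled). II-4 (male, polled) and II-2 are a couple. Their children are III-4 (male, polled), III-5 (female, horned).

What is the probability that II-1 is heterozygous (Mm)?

I-1 is polled so carries M and passed m to II-2 (mm), so I-1 is Mm.
I-2 is polled so carries M and passed m to II-2 (mm), so I-2 is Mm.
Their cross gives offspring ratios 1/4 MM : 1/2 Mm : 1/4 mm. Conditioning on II-1 being polled, P(Mm) = 1/2 / 3/4 = 2/3 before taking II-1's own offspring into account.
II-3 is horned, so II-3 is mm.
Now use II-1's offspring. Probability of each recorded status — polled son III-1: 1/2 if II-1 is Mm, 1 if MM; polled son III-2: 1/2 if II-1 is Mm, 1 if MM; polled daughter III-3: 1/2 if II-1 is Mm, 1 if MM.
Bayes: P(Mm) = 2/3·1/8 / (2/3·1/8 + 1/3·1) = 1/5.

1/5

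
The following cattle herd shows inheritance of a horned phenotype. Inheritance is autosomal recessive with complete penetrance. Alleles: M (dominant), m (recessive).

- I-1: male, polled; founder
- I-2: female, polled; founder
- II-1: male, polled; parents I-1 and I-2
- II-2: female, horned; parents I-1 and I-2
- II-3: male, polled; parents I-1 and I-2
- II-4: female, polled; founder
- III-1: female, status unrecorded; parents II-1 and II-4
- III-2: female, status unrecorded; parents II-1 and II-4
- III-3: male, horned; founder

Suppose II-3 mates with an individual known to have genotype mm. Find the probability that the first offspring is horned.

1/3

I-1 is polled so carries M and passed m to II-2 (mm), so I-1 is Mm.
I-2 is polled so carries M and passed m to II-2 (mm), so I-2 is Mm.
II-3 is a polled offspring of I-1 (Mm) × I-2 (Mm), whose cross gives 1/4 MM : 1/2 Mm : 1/4 mm; conditioning on being polled, II-3 is MM with probability 1/3, Mm with probability 2/3.
Summing over parental genotype combinations, P(offspring is horned) = 2/3·1/2 = 1/3.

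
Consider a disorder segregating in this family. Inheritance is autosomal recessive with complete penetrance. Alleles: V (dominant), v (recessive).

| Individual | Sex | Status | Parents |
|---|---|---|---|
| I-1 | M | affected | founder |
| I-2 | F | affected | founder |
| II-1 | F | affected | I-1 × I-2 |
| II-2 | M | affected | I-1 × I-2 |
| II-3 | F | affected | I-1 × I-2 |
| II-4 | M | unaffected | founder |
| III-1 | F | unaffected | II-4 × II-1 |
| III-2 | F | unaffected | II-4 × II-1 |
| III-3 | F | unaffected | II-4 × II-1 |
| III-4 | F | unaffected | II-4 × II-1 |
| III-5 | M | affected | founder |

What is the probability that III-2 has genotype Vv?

III-2 is unaffected so carries V and received v from II-1 (vv), so III-2 is Vv, giving P(Vv) = 1.

1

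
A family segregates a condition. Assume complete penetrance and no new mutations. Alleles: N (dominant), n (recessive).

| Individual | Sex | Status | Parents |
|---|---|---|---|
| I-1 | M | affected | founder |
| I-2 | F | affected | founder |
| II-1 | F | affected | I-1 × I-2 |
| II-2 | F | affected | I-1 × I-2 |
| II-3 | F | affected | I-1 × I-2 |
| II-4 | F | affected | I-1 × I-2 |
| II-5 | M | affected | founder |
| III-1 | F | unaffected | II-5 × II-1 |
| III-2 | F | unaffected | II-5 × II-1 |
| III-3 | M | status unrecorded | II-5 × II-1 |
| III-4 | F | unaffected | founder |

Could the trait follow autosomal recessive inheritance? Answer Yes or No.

No

Under autosomal recessive, III-1 (unaffected, female) cannot arise from II-5 (affected) × II-1 (affected).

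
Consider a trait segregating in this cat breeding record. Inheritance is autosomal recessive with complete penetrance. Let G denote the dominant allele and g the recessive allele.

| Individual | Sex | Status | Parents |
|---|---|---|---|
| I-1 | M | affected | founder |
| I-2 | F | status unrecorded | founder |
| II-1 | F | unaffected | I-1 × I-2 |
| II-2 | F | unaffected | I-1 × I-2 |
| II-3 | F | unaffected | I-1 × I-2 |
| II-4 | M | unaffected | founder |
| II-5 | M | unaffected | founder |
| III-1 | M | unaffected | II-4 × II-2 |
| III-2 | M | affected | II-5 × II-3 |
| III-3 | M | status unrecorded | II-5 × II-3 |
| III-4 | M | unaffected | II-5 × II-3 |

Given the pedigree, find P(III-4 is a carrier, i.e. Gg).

2/3

II-5 is unaffected so carries G and passed g to III-2 (gg), so II-5 is Gg.
II-3 is unaffected so carries G and received g from I-1 (gg), so II-3 is Gg.
Their cross gives offspring ratios 1/4 GG : 1/2 Gg : 1/4 gg. Conditioning on III-4 being unaffected, P(Gg) = 1/2 / 3/4 = 2/3.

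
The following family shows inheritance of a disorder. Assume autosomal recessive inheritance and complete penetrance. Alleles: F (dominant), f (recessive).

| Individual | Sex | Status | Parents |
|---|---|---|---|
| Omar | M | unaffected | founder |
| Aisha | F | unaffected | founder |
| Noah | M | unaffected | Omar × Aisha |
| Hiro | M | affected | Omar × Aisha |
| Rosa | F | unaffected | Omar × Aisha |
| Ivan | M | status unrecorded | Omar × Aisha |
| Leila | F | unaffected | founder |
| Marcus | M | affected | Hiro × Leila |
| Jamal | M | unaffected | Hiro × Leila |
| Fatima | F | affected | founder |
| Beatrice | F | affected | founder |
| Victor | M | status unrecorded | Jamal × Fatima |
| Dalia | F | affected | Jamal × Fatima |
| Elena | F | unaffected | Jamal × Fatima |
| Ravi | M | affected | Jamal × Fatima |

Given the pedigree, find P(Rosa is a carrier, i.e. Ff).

Omar is unaffected so carries F and passed f to Hiro (ff), so Omar is Ff.
Aisha is unaffected so carries F and passed f to Hiro (ff), so Aisha is Ff.
Their cross gives offspring ratios 1/4 FF : 1/2 Ff : 1/4 ff. Conditioning on Rosa being unaffected, P(Ff) = 1/2 / 3/4 = 2/3.

2/3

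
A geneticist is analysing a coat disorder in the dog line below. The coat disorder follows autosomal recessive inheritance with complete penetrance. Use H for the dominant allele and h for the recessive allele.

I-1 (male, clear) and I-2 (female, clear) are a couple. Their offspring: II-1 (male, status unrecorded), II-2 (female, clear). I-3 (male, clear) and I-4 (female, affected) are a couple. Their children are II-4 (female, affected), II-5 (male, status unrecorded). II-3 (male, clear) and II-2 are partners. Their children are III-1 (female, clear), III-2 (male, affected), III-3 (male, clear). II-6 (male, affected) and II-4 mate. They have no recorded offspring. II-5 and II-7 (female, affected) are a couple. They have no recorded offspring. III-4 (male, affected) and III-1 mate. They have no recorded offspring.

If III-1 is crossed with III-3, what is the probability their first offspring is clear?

II-3 is clear so carries H and passed h to III-2 (hh), so II-3 is Hh.
II-2 is clear so carries H and passed h to III-2 (hh), so II-2 is Hh.
III-1 is a clear offspring of II-3 (Hh) × II-2 (Hh), whose cross gives 1/4 HH : 1/2 Hh : 1/4 hh; conditioning on being clear, III-1 is HH with probability 1/3, Hh with probability 2/3.
III-3 is a clear offspring of II-3 (Hh) × II-2 (Hh), whose cross gives 1/4 HH : 1/2 Hh : 1/4 hh; conditioning on being clear, III-3 is HH with probability 1/3, Hh with probability 2/3.
Summing over parental genotype combinations, P(offspring is clear) = 1/9·1 + 2/9·1 + 2/9·1 + 4/9·3/4 = 8/9.

8/9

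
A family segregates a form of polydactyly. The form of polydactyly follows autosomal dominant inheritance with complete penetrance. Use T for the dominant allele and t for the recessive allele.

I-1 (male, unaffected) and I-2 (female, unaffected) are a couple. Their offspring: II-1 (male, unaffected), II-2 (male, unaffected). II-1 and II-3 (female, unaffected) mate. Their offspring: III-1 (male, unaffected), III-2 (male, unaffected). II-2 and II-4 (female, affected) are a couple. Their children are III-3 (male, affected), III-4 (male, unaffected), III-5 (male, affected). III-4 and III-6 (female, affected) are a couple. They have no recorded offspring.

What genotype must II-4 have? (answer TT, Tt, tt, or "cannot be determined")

Tt

From phenotype alone, II-4 is TT or Tt.
II-4 is affected so carries T and passed t to III-4 (tt), so II-4 is Tt.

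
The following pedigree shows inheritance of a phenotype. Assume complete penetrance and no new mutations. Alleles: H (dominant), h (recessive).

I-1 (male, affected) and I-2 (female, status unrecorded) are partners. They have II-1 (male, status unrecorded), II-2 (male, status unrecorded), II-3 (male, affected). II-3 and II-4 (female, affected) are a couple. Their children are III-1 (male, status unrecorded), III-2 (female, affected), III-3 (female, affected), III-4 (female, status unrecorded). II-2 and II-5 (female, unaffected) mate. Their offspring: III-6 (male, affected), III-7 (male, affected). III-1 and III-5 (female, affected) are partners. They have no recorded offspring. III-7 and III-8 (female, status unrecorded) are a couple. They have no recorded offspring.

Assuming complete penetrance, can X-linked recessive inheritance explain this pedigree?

A consistent assignment under X-linked recessive exists: I-1 X^h Y, I-2 X^H X^h, II-1 X^H Y, II-2 X^H Y, II-3 X^h Y, II-4 X^h X^h, II-5 X^H X^h, III-1 X^h Y, III-2 X^h X^h, III-3 X^h X^h, III-4 X^h X^h, III-5 X^h X^h, III-6 X^h Y, III-7 X^h Y, III-8 X^H X^H.
In this assignment every recorded phenotype matches its genotype and every non-founder's genotype is obtainable from its parents' genotypes, so the pedigree is consistent.

Yes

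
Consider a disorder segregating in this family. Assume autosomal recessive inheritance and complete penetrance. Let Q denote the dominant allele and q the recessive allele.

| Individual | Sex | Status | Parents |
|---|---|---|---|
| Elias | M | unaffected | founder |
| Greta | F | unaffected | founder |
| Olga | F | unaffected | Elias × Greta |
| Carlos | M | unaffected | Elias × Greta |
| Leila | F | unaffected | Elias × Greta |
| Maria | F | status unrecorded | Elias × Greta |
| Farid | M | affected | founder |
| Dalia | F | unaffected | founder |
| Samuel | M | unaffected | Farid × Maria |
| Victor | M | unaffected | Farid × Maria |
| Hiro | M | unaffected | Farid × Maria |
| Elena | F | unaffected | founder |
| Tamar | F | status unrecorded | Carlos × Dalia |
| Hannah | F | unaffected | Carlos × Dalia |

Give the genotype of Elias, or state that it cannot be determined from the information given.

Elias's phenotype allows QQ or Qq, and no parent or child forces a single allele at both positions; consistent genotype assignments exist with Elias as QQ or Qq.

cannot be determined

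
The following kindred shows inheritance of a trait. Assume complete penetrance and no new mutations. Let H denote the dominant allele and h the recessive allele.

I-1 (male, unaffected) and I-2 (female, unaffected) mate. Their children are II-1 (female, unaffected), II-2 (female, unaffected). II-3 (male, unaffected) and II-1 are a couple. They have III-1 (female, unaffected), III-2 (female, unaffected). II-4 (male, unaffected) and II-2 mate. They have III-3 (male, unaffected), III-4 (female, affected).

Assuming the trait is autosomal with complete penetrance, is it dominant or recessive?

II-4 and II-2 are both unaffected yet have an affected child III-4. Under dominance, an affected child requires at least one affected parent, so the trait cannot be dominant.

recessive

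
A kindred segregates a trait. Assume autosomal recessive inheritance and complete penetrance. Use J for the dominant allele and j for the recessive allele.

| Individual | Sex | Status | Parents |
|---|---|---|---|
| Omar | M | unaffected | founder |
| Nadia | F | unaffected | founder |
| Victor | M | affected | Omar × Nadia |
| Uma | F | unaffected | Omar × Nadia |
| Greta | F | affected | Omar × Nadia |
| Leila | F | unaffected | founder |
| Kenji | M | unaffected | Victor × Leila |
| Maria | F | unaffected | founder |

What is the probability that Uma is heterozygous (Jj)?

2/3

Omar is unaffected so carries J and passed j to Victor (jj), so Omar is Jj.
Nadia is unaffected so carries J and passed j to Victor (jj), so Nadia is Jj.
Their cross gives offspring ratios 1/4 JJ : 1/2 Jj : 1/4 jj. Conditioning on Uma being unaffected, P(Jj) = 1/2 / 3/4 = 2/3.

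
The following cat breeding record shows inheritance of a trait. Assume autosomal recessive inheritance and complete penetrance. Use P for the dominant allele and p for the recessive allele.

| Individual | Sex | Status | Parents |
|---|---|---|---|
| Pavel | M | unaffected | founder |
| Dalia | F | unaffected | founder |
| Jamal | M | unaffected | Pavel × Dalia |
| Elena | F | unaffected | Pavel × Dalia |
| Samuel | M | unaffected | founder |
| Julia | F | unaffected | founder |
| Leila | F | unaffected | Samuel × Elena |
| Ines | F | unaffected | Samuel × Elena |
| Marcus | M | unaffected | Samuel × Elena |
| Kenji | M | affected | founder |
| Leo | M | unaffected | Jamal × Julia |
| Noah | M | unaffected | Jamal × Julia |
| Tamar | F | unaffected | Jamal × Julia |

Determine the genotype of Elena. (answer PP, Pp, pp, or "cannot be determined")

cannot be determined

Elena's phenotype allows PP or Pp, and no parent or child forces a single allele at both positions; consistent genotype assignments exist with Elena as PP or Pp.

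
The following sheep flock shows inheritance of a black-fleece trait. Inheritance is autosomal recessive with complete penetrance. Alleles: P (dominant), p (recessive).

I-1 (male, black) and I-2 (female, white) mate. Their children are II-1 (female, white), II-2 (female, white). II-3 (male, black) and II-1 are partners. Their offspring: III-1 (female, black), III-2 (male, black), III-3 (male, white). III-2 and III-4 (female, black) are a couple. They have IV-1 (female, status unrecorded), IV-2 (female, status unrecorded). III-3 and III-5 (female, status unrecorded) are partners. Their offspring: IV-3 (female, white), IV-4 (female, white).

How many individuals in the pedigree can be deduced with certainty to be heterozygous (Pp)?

Obligate heterozygotes: II-1 is white so carries P and received p from I-1 (pp), so II-1 is Pp; II-2 is white so carries P and received p from I-1 (pp), so II-2 is Pp; III-3 is white so carries P and received p from II-3 (pp), so III-3 is Pp.
Every other individual is either homozygous by phenotype or has at least one consistent homozygous assignment, so the count is 3.

3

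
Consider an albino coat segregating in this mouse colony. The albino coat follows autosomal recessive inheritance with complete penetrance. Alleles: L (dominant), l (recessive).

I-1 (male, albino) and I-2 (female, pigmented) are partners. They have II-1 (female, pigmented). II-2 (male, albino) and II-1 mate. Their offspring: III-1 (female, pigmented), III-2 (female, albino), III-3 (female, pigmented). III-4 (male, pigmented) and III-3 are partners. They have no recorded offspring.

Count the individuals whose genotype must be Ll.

3

Obligate heterozygotes: II-1 is pigmented so carries L and received l from I-1 (ll), so II-1 is Ll; III-1 is pigmented so carries L and received l from II-2 (ll), so III-1 is Ll; III-3 is pigmented so carries L and received l from II-2 (ll), so III-3 is Ll.
Every other individual is either homozygous by phenotype or has at least one consistent homozygous assignment, so the count is 3.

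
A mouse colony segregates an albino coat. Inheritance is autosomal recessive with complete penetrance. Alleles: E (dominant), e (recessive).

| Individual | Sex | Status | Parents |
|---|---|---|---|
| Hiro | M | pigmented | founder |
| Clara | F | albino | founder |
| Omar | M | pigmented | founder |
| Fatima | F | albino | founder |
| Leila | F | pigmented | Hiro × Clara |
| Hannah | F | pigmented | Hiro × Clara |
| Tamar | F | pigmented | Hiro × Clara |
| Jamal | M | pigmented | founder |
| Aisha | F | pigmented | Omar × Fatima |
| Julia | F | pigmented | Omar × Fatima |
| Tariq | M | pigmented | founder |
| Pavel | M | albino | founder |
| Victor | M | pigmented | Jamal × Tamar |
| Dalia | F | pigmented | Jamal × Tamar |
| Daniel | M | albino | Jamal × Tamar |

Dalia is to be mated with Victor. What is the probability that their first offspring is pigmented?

Jamal is pigmented so carries E and passed e to Daniel (ee), so Jamal is Ee.
Tamar is pigmented so carries E and received e from Clara (ee), so Tamar is Ee.
Dalia is a pigmented offspring of Jamal (Ee) × Tamar (Ee), whose cross gives 1/4 EE : 1/2 Ee : 1/4 ee; conditioning on being pigmented, Dalia is EE with probability 1/3, Ee with probability 2/3.
Victor is a pigmented offspring of Jamal (Ee) × Tamar (Ee), whose cross gives 1/4 EE : 1/2 Ee : 1/4 ee; conditioning on being pigmented, Victor is EE with probability 1/3, Ee with probability 2/3.
Summing over parental genotype combinations, P(offspring is pigmented) = 1/9·1 + 2/9·1 + 2/9·1 + 4/9·3/4 = 8/9.

8/9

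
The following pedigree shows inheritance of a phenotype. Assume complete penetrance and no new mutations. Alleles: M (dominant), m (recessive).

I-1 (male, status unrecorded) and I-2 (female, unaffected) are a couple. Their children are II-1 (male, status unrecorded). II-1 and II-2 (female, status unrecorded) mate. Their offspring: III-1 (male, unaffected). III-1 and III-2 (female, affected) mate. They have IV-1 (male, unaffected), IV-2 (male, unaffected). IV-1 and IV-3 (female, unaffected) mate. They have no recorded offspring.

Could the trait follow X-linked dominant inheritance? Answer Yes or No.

A consistent assignment under X-linked dominant exists: I-1 X^M Y, I-2 X^m X^m, II-1 X^m Y, II-2 X^M X^m, III-1 X^m Y, III-2 X^M X^m, IV-1 X^m Y, IV-2 X^m Y, IV-3 X^m X^m.
In this assignment every recorded phenotype matches its genotype and every non-founder's genotype is obtainable from its parents' genotypes, so the pedigree is consistent.

Yes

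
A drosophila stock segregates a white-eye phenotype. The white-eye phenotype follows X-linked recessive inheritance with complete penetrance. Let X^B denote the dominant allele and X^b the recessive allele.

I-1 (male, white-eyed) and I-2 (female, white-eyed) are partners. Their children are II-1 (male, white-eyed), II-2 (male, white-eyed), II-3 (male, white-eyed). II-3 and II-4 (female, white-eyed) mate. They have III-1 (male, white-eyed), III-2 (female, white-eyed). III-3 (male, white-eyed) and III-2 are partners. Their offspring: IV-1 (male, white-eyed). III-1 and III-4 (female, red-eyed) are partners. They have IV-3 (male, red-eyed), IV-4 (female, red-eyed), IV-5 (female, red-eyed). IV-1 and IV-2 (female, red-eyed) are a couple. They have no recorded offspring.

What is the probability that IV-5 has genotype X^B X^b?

IV-5 is red-eyed so carries B and received b from III-1 (X^b Y), so IV-5 is X^B X^b, giving P(X^B X^b) = 1.

1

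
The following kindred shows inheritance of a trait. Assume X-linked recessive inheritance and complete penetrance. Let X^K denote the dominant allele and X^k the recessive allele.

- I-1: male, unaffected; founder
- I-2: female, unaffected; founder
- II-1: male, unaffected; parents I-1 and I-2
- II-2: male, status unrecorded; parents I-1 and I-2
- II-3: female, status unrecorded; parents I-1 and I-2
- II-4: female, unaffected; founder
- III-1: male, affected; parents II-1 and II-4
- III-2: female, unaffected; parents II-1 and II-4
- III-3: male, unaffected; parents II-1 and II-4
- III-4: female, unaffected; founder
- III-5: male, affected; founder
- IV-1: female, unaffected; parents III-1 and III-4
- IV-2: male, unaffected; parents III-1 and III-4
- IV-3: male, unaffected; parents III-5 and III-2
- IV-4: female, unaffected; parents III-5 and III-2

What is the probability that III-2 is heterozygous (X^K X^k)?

II-1 is unaffected, so II-1 is X^K Y.
II-4 is unaffected so carries K and passed k to III-1 (X^k Y), so II-4 is X^K X^k.
Their cross gives offspring ratios 1/2 X^K X^K : 1/2 X^K X^k. Conditioning on III-2 being unaffected, P(X^K X^k) = 1/2 / 1 = 1/2 before taking III-2's own offspring into account.
III-5 is affected, so III-5 is X^k Y.
Now use III-2's offspring. Probability of each recorded status — unaffected son IV-3: 1/2 if III-2 is X^K X^k, 1 if X^K X^K; unaffected daughter IV-4: 1/2 if III-2 is X^K X^k, 1 if X^K X^K.
Bayes: P(X^K X^k) = 1/2·1/4 / (1/2·1/4 + 1/2·1) = 1/5.

1/5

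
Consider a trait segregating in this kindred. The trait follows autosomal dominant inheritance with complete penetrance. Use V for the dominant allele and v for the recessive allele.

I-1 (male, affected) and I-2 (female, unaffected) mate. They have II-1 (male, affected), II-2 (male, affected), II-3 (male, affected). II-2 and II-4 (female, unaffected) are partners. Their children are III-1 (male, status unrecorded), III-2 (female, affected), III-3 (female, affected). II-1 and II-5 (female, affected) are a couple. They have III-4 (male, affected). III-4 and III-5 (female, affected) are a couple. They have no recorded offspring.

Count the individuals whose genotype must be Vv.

5

Obligate heterozygotes: II-1 is affected so carries V and received v from I-2 (vv), so II-1 is Vv; II-2 is affected so carries V and received v from I-2 (vv), so II-2 is Vv; II-3 is affected so carries V and received v from I-2 (vv), so II-3 is Vv; III-2 is affected so carries V and received v from II-4 (vv), so III-2 is Vv; III-3 is affected so carries V and received v from II-4 (vv), so III-3 is Vv.
Every other individual is either homozygous by phenotype or has at least one consistent homozygous assignment, so the count is 5.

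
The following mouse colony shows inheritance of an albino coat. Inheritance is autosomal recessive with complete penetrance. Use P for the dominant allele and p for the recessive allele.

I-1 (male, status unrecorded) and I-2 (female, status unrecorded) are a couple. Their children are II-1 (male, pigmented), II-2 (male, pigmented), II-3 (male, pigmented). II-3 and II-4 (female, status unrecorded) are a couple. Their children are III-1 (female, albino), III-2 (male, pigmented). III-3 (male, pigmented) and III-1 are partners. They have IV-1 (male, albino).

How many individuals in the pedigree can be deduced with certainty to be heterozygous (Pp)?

2

Obligate heterozygotes: II-3 is pigmented so carries P and passed p to III-1 (pp), so II-3 is Pp; III-3 is pigmented so carries P and passed p to IV-1 (pp), so III-3 is Pp.
Every other individual is either homozygous by phenotype or has at least one consistent homozygous assignment, so the count is 2.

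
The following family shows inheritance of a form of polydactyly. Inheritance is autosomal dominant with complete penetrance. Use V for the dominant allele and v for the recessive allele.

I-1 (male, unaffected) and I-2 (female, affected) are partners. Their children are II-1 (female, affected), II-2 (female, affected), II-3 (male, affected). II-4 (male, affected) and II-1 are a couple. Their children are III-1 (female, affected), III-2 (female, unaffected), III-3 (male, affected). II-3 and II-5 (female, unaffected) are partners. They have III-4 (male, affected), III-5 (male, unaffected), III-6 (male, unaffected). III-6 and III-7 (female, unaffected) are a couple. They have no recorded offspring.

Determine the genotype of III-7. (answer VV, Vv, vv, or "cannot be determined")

III-7 is unaffected, so III-7 is vv.

vv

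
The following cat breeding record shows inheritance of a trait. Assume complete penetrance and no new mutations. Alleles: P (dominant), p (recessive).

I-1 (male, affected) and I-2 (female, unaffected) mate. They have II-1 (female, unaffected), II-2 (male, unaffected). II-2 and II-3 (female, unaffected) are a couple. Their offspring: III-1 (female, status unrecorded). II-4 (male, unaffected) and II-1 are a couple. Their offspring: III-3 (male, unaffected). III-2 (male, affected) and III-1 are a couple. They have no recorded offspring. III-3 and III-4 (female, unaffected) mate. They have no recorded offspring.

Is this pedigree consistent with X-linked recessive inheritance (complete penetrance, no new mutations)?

Yes

A consistent assignment under X-linked recessive exists: I-1 X^p Y, I-2 X^P X^P, II-1 X^P X^p, II-2 X^P Y, II-3 X^P X^P, II-4 X^P Y, III-1 X^P X^P, III-2 X^p Y, III-3 X^P Y, III-4 X^P X^P.
In this assignment every recorded phenotype matches its genotype and every non-founder's genotype is obtainable from its parents' genotypes, so the pedigree is consistent.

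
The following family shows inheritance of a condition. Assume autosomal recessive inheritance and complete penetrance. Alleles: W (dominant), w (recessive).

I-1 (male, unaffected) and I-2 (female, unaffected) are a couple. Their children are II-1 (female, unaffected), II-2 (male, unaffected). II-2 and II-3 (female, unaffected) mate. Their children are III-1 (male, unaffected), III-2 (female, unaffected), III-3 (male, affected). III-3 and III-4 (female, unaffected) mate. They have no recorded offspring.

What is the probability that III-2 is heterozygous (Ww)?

2/3

II-2 is unaffected so carries W and passed w to III-3 (ww), so II-2 is Ww.
II-3 is unaffected so carries W and passed w to III-3 (ww), so II-3 is Ww.
Their cross gives offspring ratios 1/4 WW : 1/2 Ww : 1/4 ww. Conditioning on III-2 being unaffected, P(Ww) = 1/2 / 3/4 = 2/3.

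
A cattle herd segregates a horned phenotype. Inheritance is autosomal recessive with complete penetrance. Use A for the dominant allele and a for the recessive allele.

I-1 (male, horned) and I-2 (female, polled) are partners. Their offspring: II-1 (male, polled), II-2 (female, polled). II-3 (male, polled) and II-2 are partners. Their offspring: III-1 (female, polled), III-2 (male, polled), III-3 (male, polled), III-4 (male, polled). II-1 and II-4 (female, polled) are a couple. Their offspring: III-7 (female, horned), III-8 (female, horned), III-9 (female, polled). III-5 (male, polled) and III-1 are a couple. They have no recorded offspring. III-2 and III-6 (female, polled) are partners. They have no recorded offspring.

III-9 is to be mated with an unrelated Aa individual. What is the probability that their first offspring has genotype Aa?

II-1 is polled so carries A and received a from I-1 (aa), so II-1 is Aa.
II-4 is polled so carries A and passed a to III-7 (aa), so II-4 is Aa.
III-9 is a polled offspring of II-1 (Aa) × II-4 (Aa), whose cross gives 1/4 AA : 1/2 Aa : 1/4 aa; conditioning on being polled, III-9 is AA with probability 1/3, Aa with probability 2/3.
Summing over parental genotype combinations, P(offspring has genotype Aa) = 1/3·1/2 + 2/3·1/2 = 1/2.

1/2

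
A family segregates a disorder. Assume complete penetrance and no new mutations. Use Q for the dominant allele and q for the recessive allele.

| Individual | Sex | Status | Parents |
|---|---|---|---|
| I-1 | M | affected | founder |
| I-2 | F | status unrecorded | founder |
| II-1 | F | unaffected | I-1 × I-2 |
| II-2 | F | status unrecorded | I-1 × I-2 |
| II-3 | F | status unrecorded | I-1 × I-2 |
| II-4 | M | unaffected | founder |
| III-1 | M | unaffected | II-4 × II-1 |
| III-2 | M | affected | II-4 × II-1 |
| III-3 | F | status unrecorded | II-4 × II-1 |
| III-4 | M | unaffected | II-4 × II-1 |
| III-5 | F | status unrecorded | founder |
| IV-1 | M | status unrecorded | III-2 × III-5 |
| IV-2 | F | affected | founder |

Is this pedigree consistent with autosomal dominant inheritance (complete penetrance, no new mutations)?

No

Under autosomal dominant, III-2 (affected, male) cannot arise from II-4 (unaffected) × II-1 (unaffected).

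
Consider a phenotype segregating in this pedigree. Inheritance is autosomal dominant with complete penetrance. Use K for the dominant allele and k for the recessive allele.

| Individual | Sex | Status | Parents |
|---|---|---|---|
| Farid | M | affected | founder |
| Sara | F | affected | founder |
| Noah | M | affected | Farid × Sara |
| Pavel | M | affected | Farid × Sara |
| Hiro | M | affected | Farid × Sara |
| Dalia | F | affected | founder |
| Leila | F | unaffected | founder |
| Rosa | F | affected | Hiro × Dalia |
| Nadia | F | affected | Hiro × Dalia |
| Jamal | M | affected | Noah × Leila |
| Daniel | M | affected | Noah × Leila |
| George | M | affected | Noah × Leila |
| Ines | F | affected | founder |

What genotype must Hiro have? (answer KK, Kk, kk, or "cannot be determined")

cannot be determined

Hiro's phenotype allows KK or Kk, and no parent or child forces a single allele at both positions; consistent genotype assignments exist with Hiro as KK or Kk.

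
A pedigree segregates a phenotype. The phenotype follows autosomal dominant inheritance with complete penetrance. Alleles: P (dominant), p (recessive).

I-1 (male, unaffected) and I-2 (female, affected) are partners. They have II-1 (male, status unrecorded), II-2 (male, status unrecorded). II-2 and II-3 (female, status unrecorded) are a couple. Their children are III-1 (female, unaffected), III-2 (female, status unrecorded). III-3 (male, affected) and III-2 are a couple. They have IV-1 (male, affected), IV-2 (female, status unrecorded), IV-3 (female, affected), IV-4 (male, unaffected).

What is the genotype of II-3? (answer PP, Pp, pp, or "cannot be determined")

II-3's phenotype is unrecorded, and no parent or child forces a single allele at both positions; consistent genotype assignments exist with II-3 as Pp or pp.

cannot be determined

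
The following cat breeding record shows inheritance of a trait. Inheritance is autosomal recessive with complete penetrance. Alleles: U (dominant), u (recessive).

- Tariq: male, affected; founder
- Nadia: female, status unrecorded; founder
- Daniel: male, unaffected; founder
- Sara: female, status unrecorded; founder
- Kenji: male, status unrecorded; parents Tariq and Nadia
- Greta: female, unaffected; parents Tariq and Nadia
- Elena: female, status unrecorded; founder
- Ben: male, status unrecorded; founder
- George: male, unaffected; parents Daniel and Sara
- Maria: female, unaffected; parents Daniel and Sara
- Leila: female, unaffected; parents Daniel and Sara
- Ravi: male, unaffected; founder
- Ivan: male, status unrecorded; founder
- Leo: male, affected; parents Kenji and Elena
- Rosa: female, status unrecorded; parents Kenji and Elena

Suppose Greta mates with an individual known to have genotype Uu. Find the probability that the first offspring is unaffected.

Greta is unaffected so carries U and received u from Tariq (uu), so Greta is Uu.
The cross gives 1/4 UU : 1/2 Uu : 1/4 uu, so P(offspring is unaffected) = 3/4.

3/4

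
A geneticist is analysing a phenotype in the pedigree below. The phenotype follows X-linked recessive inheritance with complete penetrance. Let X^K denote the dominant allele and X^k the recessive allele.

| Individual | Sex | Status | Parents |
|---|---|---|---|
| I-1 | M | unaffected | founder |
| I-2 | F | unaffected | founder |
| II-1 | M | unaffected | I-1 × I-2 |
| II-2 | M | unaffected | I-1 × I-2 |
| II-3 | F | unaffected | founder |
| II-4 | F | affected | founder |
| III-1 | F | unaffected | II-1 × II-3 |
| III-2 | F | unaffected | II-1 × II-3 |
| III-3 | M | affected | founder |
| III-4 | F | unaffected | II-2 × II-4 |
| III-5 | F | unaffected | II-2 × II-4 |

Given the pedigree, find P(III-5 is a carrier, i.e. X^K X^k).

1

III-5 is unaffected so carries K and received k from II-4 (X^k X^k), so III-5 is X^K X^k, giving P(X^K X^k) = 1.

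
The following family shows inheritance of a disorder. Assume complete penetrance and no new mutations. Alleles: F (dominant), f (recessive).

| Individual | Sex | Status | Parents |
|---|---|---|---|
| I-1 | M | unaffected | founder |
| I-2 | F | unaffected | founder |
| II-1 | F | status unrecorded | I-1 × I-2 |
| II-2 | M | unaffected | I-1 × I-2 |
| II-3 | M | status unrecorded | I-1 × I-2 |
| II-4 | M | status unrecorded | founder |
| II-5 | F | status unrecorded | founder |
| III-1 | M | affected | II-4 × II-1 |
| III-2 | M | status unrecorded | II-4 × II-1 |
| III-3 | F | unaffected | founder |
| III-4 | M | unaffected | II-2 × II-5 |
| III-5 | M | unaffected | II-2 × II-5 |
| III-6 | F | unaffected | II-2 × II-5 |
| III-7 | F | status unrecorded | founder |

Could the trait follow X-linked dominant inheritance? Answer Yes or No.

No

No assignment of genotypes under X-linked dominant satisfies every parent–offspring relationship, so the pedigree is inconsistent.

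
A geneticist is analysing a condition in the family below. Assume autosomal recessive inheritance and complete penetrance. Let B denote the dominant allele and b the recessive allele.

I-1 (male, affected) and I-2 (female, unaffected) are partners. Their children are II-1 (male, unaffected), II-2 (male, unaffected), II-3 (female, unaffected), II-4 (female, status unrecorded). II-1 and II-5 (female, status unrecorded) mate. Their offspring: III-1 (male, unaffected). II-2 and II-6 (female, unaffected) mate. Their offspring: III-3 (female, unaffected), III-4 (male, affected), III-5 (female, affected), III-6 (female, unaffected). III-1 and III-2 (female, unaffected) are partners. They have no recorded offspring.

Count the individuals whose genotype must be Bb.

Obligate heterozygotes: II-1 is unaffected so carries B and received b from I-1 (bb), so II-1 is Bb; II-2 is unaffected so carries B and received b from I-1 (bb), so II-2 is Bb; II-3 is unaffected so carries B and received b from I-1 (bb), so II-3 is Bb; II-6 is unaffected so carries B and passed b to III-4 (bb), so II-6 is Bb.
Every other individual is either homozygous by phenotype or has at least one consistent homozygous assignment, so the count is 4.

4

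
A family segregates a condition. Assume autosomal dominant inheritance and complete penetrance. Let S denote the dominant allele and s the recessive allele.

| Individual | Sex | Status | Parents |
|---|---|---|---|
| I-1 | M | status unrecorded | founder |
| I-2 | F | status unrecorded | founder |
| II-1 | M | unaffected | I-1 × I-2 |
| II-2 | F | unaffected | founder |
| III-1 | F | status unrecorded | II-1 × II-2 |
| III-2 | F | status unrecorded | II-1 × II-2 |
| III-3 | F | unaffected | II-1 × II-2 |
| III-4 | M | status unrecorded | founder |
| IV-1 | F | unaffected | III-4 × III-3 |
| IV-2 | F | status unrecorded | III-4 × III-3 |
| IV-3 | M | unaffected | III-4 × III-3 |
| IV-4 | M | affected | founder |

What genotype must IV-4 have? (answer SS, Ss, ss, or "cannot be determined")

cannot be determined

IV-4's phenotype allows SS or Ss, and no parent or child forces a single allele at both positions; consistent genotype assignments exist with IV-4 as SS or Ss.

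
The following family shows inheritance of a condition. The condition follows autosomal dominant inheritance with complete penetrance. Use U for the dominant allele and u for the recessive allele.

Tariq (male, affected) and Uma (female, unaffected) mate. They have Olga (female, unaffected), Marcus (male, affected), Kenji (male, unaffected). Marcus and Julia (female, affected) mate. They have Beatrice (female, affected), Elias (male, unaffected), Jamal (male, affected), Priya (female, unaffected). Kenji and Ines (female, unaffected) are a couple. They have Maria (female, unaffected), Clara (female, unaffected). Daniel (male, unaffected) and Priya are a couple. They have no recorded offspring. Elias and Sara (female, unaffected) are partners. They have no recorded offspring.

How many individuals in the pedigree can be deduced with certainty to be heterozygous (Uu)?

Obligate heterozygotes: Tariq is affected so carries U and passed u to Olga (uu), so Tariq is Uu; Marcus is affected so carries U and received u from Uma (uu), so Marcus is Uu; Julia is affected so carries U and passed u to Elias (uu), so Julia is Uu.
Every other individual is either homozygous by phenotype or has at least one consistent homozygous assignment, so the count is 3.

3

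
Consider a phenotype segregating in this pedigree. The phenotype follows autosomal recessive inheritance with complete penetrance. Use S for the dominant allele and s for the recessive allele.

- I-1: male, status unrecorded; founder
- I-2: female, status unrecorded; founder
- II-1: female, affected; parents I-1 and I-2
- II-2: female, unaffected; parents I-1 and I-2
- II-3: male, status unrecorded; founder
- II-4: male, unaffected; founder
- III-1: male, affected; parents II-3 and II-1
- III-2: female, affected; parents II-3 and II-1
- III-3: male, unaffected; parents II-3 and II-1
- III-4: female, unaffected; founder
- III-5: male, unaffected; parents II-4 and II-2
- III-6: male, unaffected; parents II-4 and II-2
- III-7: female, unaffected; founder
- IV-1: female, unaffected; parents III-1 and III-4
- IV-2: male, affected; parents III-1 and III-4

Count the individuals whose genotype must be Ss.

4

Obligate heterozygotes: II-3 passed S to III-3 (Ss, whose s came from II-1) and passed s to III-1 (ss), so II-3 is Ss; III-3 is unaffected so carries S and received s from II-1 (ss), so III-3 is Ss; III-4 is unaffected so carries S and passed s to IV-2 (ss), so III-4 is Ss; IV-1 is unaffected so carries S and received s from III-1 (ss), so IV-1 is Ss.
Every other individual is either homozygous by phenotype or has at least one consistent homozygous assignment, so the count is 4.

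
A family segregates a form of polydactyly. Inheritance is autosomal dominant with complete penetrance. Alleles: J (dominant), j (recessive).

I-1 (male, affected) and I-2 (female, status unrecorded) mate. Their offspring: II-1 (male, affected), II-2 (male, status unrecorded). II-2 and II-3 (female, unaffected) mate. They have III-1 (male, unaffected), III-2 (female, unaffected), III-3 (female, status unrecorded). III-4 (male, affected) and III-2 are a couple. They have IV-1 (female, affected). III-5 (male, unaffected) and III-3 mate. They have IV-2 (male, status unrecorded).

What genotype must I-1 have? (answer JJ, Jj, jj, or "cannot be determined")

I-1's phenotype allows JJ or Jj, and no parent or child forces a single allele at both positions; consistent genotype assignments exist with I-1 as JJ or Jj.

cannot be determined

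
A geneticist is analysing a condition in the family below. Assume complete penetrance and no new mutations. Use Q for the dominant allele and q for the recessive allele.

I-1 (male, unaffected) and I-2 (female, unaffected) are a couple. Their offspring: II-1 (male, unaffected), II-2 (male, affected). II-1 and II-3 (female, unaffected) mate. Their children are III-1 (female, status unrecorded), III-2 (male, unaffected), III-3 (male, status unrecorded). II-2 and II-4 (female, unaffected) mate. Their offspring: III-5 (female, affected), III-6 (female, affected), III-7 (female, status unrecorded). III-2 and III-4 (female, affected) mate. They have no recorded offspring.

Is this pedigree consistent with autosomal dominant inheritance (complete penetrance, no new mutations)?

Under autosomal dominant, II-2 (affected, male) cannot arise from I-1 (unaffected) × I-2 (unaffected).

No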